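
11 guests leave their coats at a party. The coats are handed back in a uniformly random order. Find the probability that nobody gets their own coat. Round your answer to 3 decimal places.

0.368

This is the derangement probability: permutations of 11 with no fixed point.
D(11) = 11! · (1 − 1/1! + 1/2! − ··· + (−1)^11/11!) = 14684570.
P = 14684570/39916800 = 1468457/3991680 ≈ 0.368.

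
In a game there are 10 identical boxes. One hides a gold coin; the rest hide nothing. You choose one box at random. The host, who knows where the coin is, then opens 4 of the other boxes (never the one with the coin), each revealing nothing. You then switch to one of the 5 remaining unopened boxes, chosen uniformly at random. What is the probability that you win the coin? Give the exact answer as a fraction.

9/50

Your original box holds the coin with probability 1/10, so the other 9 collectively hold it with probability 9/10.
The host can always find 4 empty boxes to open, so the reveals don't change that 9/10; it is now spread over the 5 remaining unopened boxes.
P(win by switching) = (9/10) · (1/5) = 9/50.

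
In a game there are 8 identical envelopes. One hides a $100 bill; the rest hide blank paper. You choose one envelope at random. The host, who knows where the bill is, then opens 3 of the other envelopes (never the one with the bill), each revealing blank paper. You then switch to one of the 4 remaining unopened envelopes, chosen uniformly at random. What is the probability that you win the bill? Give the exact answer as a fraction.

7/32

Your original envelope holds the bill with probability 1/8, so the other 7 collectively hold it with probability 7/8.
The host can always find 3 empty envelopes to open, so the reveals don't change that 7/8; it is now spread over the 4 remaining unopened envelopes.
P(win by switching) = (7/8) · (1/4) = 7/32.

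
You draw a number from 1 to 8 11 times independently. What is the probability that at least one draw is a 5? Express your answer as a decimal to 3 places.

P(no draw is a 5) = (7/8)^11 ≈ 0.230.
P(at least one) = 1 − 0.230 = 0.770.

0.770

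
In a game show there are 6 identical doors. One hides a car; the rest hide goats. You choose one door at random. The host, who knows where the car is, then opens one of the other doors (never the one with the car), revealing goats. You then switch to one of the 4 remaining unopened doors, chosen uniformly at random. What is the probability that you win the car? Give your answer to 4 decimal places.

0.2083

Your original door holds the car with probability 1/6, so the other 5 collectively hold it with probability 5/6.
The host can always find an empty door to open, so this doesn't change that 5/6; it is now spread over the 4 remaining unopened doors.
P(win by switching) = (5/6) · (1/4) = 5/24 ≈ 0.2083.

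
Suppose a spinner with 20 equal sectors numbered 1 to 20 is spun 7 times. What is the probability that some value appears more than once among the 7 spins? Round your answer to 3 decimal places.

0.695

P(all 7 different) = 20/20 · 19/20 · ··· · 14/20 ≈ 0.305.
P(at least two equal) = 1 − 0.305 = 0.695.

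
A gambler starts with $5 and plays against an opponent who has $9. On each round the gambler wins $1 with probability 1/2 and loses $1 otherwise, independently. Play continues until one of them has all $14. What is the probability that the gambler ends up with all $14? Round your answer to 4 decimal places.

0.3571

With a fair step, P(i) = ½P(i−1) + ½P(i+1) with P(0)=0, P(14)=1 has the linear solution P(i) = i/14.
P(5) = 5/14 ≈ 0.3571.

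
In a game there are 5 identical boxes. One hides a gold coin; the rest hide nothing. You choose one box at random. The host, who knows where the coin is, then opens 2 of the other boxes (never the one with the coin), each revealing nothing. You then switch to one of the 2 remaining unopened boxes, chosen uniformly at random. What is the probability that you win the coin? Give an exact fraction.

2/5

Your original box holds the coin with probability 1/5, so the other 4 collectively hold it with probability 4/5.
The host can always find 2 empty boxes to open, so the reveals don't change that 4/5; it is now spread over the 2 remaining unopened boxes.
P(win by switching) = (4/5) · (1/2) = 2/5.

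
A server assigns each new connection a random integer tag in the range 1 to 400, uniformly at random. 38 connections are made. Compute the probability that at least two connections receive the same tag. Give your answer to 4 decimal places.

It's easier to compute the probability that all 38 are distinct.
P(all distinct) = 400/400 · 399/400 · ··· · 363/400 ≈ 0.1628.
So the probability of at least one match is 1 − 0.1628 = 0.8372.

0.8372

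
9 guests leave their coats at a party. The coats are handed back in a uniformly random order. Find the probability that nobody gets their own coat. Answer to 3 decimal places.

0.368

This is the derangement probability: permutations of 9 with no fixed point.
D(9) = 9! · (1 − 1/1! + 1/2! − ··· + (−1)^9/9!) = 133496.
P = 133496/362880 = 16687/45360 ≈ 0.368.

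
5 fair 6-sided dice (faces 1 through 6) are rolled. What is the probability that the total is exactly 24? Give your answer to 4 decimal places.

There are 6^5 = 7776 equally likely outcomes.
The number of ordered 5-tuples from {1,…,6} summing to 24 is 205.
P(sum = 24) = 205/7776 ≈ 0.0264.

0.0264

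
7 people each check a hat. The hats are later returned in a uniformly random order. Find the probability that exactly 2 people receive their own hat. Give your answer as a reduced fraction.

11/60

Choose which 2 of the 7 are fixed: C(7,2) = 21 ways.
The remaining 5 must have no fixed point: D(5) = 44.
P = 21·44/5040 = 11/60.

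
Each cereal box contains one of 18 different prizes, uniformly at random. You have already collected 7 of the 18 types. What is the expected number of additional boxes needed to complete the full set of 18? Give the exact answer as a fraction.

Starting from 7 distinct types, each trial gives a new one with probability (18−i)/18 when i types are held, so the wait for the next new type is 18/(18−i).
E = 18/11 + 18/10 + 18/9 + 18/8 + 18/7 + 18/6 + 18/5 + 18/4 + 18/3 + 18/2 + 18/1 = 83711/1540.

83711/1540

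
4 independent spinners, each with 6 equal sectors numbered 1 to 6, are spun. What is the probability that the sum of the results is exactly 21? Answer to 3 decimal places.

There are 6^4 = 1296 equally likely outcomes.
The number of ordered 4-tuples from {1,…,6} summing to 21 is 20.
P(sum = 21) = 20/1296 = 5/324 ≈ 0.015.

0.015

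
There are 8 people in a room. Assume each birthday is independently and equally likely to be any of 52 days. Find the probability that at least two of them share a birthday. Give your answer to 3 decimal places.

It's easier to compute the probability that all 8 are distinct.
P(all distinct) = 52/52 · 51/52 · ··· · 45/52 ≈ 0.568.
So the probability of at least one match is 1 − 0.568 = 0.432.

0.432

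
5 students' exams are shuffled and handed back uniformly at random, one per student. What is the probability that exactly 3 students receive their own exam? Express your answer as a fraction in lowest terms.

1/12

Choose which 3 of the 5 are fixed: C(5,3) = 10 ways.
The remaining 2 must have no fixed point: D(2) = 1.
P = 10·1/120 = 1/12.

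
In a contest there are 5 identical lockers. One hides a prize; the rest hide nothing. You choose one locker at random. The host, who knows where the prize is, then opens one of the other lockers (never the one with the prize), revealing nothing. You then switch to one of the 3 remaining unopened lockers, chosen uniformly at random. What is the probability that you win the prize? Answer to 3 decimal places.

Your original locker holds the prize with probability 1/5, so the other 4 collectively hold it with probability 4/5.
The host can always find an empty locker to open, so this doesn't change that 4/5; it is now spread over the 3 remaining unopened lockers.
P(win by switching) = (4/5) · (1/3) = 4/15 ≈ 0.267.

0.267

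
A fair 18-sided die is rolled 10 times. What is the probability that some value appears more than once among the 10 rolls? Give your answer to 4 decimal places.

0.9555

P(all 10 different) = 18/18 · 17/18 · ··· · 9/18 ≈ 0.0445.
P(at least two equal) = 1 − 0.0445 = 0.9555.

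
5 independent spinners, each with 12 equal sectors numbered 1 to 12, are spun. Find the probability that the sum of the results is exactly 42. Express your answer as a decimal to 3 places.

0.025

There are 12^5 = 248832 equally likely outcomes.
The number of ordered 5-tuples from {1,…,12} summing to 42 is 6265.
P(sum = 42) = 6265/248832 ≈ 0.025.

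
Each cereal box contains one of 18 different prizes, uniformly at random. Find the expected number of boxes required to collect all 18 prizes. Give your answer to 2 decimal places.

After i distinct types are collected, each trial gives a new one with probability (18−i)/18, so the expected wait for the next new type is 18/(18−i).
E = 18/18 + 18/17 + 18/16 + 18/15 + 18/14 + 18/13 + 18/12 + 18/11 + 18/10 + 18/9 + 18/8 + 18/7 + 18/6 + 18/5 + 18/4 + 18/3 + 18/2 + 18/1 = 42822903/680680 ≈ 62.91.

62.91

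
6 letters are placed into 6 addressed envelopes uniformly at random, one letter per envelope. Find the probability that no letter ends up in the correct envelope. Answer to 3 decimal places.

0.368

This is the derangement probability: permutations of 6 with no fixed point.
D(6) = 6! · (1 − 1/1! + 1/2! − ··· + (−1)^6/6!) = 265.
P = 265/720 = 53/144 ≈ 0.368.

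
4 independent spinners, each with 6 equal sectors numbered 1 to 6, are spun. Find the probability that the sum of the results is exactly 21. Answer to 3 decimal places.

0.015

There are 6^4 = 1296 equally likely outcomes.
The number of ordered 4-tuples from {1,…,6} summing to 21 is 20.
P(sum = 21) = 20/1296 = 5/324 ≈ 0.015.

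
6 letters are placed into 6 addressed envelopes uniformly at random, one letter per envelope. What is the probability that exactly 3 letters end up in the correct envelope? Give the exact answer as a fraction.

1/18

Choose which 3 of the 6 are fixed: C(6,3) = 20 ways.
The remaining 3 must have no fixed point: D(3) = 2.
P = 20·2/720 = 1/18.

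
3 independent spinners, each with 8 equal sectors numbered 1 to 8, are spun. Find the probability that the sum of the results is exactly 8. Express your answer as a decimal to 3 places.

0.041

There are 8^3 = 512 equally likely outcomes.
The number of ordered 3-tuples from {1,…,8} summing to 8 is 21.
P(sum = 8) = 21/512 ≈ 0.041.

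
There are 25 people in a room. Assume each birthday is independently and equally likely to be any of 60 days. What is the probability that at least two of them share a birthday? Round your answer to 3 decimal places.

It's easier to compute the probability that all 25 are distinct.
P(all distinct) = 60/60 · 59/60 · ··· · 36/60 ≈ 0.003.
So the probability of at least one match is 1 − 0.003 = 0.997.

0.997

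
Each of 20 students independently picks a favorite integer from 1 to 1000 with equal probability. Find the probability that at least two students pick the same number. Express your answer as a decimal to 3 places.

0.174

It's easier to compute the probability that all 20 are distinct.
P(all distinct) = 1000/1000 · 999/1000 · ··· · 981/1000 ≈ 0.826.
So the probability of at least one match is 1 − 0.826 = 0.174.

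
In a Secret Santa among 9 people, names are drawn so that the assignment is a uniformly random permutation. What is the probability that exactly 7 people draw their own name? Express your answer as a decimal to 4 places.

0.0001

Choose which 7 of the 9 are fixed: C(9,7) = 36 ways.
The remaining 2 must have no fixed point: D(2) = 1.
P = 36·1/362880 = 1/10080 ≈ 0.0001.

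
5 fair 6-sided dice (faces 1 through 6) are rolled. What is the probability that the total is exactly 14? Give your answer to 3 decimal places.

0.069

There are 6^5 = 7776 equally likely outcomes.
The number of ordered 5-tuples from {1,…,6} summing to 14 is 540.
P(sum = 14) = 540/7776 = 5/72 ≈ 0.069.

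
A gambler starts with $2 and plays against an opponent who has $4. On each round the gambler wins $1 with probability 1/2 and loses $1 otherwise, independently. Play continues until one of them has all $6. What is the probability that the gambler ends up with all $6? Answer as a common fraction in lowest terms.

1/3

With a fair step, P(i) = ½P(i−1) + ½P(i+1) with P(0)=0, P(6)=1 has the linear solution P(i) = i/6.
P(2) = 2/6 = 1/3.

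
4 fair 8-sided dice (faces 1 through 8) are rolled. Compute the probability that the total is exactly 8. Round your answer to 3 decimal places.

There are 8^4 = 4096 equally likely outcomes.
The number of ordered 4-tuples from {1,…,8} summing to 8 is 35.
P(sum = 8) = 35/4096 ≈ 0.009.

0.009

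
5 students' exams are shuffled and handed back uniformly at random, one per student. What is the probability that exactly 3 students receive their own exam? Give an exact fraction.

Choose which 3 of the 5 are fixed: C(5,3) = 10 ways.
The remaining 2 must have no fixed point: D(2) = 1.
P = 10·1/120 = 1/12.

1/12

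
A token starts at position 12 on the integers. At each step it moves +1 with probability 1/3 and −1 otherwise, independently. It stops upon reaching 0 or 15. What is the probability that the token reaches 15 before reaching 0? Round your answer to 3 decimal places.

0.125

Let r = q/p = (2/3)/(1/3) = 2. The recurrence P(i) = p·P(i+1) + q·P(i−1) with P(0)=0, P(15)=1 gives P(i) = (1 − r^i)/(1 − r^15).
P(12) = (1 − (2)^12) / (1 − (2)^15) = 585/4681 ≈ 0.125.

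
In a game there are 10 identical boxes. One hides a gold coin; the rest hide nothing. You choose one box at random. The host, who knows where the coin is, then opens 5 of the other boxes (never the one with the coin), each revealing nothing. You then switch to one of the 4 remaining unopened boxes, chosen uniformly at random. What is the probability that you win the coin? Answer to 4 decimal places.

0.2250

Your original box holds the coin with probability 1/10, so the other 9 collectively hold it with probability 9/10.
The host can always find 5 empty boxes to open, so the reveals don't change that 9/10; it is now spread over the 4 remaining unopened boxes.
P(win by switching) = (9/10) · (1/4) = 9/40 ≈ 0.2250.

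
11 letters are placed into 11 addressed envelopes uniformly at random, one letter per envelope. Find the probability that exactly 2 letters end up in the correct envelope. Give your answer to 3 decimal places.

Choose which 2 of the 11 are fixed: C(11,2) = 55 ways.
The remaining 9 must have no fixed point: D(9) = 133496.
P = 55·133496/39916800 = 16687/90720 ≈ 0.184.

0.184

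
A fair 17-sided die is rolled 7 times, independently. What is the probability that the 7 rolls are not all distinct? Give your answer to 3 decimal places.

P(all 7 different) = 17/17 · 16/17 · ··· · 11/17 ≈ 0.239.
P(at least two equal) = 1 − 0.239 = 0.761.

0.761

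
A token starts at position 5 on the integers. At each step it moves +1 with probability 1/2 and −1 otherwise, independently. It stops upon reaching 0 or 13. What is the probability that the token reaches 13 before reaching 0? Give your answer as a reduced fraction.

5/13

With a fair step, P(i) = ½P(i−1) + ½P(i+1) with P(0)=0, P(13)=1 has the linear solution P(i) = i/13.
P(5) = 5/13.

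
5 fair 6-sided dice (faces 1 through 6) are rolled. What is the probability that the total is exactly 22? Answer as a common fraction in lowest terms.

There are 6^5 = 7776 equally likely outcomes.
The number of ordered 5-tuples from {1,…,6} summing to 22 is 420.
P(sum = 22) = 420/7776 = 35/648.

35/648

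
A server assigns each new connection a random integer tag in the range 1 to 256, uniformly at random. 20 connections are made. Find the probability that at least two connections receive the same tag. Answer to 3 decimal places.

It's easier to compute the probability that all 20 are distinct.
P(all distinct) = 256/256 · 255/256 · ··· · 237/256 ≈ 0.467.
So the probability of at least one match is 1 − 0.467 = 0.533.

0.533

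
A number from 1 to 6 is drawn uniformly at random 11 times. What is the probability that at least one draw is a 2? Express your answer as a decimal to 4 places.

P(no draw is a 2) = (5/6)^11 ≈ 0.1346.
P(at least one) = 1 − 0.1346 = 0.8654.

0.8654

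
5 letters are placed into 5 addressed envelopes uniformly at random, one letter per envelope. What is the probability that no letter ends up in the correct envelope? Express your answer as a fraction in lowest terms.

This is the derangement probability: permutations of 5 with no fixed point.
D(5) = 5! · (1 − 1/1! + 1/2! − ··· + (−1)^5/5!) = 44.
P = 44/120 = 11/30.

11/30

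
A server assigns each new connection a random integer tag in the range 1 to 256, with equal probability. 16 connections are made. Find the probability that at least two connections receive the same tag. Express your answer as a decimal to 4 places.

It's easier to compute the probability that all 16 are distinct.
P(all distinct) = 256/256 · 255/256 · ··· · 241/256 ≈ 0.6197.
So the probability of at least one match is 1 − 0.6197 = 0.3803.

0.3803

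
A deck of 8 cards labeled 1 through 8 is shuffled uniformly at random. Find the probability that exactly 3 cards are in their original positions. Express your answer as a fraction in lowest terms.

Choose which 3 of the 8 are fixed: C(8,3) = 56 ways.
The remaining 5 must have no fixed point: D(5) = 44.
P = 56·44/40320 = 11/180.

11/180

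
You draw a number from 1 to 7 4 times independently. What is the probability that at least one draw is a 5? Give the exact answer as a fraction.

1105/2401

P(no draw is a 5) = (6/7)^4 = 1296/2401.
P(at least one) = 1 − 1296/2401 = 1105/2401.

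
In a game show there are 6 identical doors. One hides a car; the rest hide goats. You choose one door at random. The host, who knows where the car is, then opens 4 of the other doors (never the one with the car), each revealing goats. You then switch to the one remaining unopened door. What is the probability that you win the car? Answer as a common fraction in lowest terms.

5/6

Your original door holds the car with probability 1/6, so the other 5 collectively hold it with probability 5/6.
The host can always find 4 empty doors to open, so the reveals don't change that 5/6; it is now spread over the 1 remaining unopened door.
P(win by switching) = (5/6) · (1/1) = 5/6.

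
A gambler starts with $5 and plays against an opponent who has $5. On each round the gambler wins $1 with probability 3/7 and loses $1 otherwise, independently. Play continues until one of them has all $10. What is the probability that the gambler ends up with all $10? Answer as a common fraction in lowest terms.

Let r = q/p = (4/7)/(3/7) = 4/3. The recurrence P(i) = p·P(i+1) + q·P(i−1) with P(0)=0, P(10)=1 gives P(i) = (1 − r^i)/(1 − r^10).
P(5) = (1 − (4/3)^5) / (1 − (4/3)^10) = 243/1267.

243/1267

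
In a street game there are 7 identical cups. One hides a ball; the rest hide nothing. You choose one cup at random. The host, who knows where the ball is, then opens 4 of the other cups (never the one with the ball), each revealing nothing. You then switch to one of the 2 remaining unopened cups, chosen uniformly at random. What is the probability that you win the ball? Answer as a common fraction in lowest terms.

3/7

Your original cup holds the ball with probability 1/7, so the other 6 collectively hold it with probability 6/7.
The host can always find 4 empty cups to open, so the reveals don't change that 6/7; it is now spread over the 2 remaining unopened cups.
P(win by switching) = (6/7) · (1/2) = 3/7.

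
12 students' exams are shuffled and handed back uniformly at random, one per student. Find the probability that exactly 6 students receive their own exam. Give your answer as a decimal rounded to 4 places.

0.0005

Choose which 6 of the 12 are fixed: C(12,6) = 924 ways.
The remaining 6 must have no fixed point: D(6) = 265.
P = 924·265/479001600 = 53/103680 ≈ 0.0005.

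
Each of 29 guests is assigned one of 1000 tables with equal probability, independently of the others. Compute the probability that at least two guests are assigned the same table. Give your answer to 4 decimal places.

0.3363

It's easier to compute the probability that all 29 are distinct.
P(all distinct) = 1000/1000 · 999/1000 · ··· · 972/1000 ≈ 0.6637.
So the probability of at least one match is 1 − 0.6637 = 0.3363.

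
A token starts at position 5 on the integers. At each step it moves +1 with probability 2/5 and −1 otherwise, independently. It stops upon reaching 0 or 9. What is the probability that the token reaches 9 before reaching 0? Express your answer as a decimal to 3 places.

0.176

Let r = q/p = (3/5)/(2/5) = 3/2. The recurrence P(i) = p·P(i+1) + q·P(i−1) with P(0)=0, P(9)=1 gives P(i) = (1 − r^i)/(1 − r^9).
P(5) = (1 − (3/2)^5) / (1 − (3/2)^9) = 3376/19171 ≈ 0.176.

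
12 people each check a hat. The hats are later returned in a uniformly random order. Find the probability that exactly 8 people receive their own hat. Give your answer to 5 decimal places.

0.00001

Choose which 8 of the 12 are fixed: C(12,8) = 495 ways.
The remaining 4 must have no fixed point: D(4) = 9.
P = 495·9/479001600 = 1/107520 ≈ 0.00001.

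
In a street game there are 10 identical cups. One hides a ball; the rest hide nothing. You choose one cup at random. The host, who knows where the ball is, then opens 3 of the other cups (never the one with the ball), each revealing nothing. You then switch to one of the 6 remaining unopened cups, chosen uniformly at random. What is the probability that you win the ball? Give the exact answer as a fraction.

Your original cup holds the ball with probability 1/10, so the other 9 collectively hold it with probability 9/10.
The host can always find 3 empty cups to open, so the reveals don't change that 9/10; it is now spread over the 6 remaining unopened cups.
P(win by switching) = (9/10) · (1/6) = 3/20.

3/20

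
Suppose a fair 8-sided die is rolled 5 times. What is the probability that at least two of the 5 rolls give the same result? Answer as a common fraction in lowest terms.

P(all 5 different) = 8/8 · 7/8 · ··· · 4/8 = 105/512.
P(at least two equal) = 1 − 105/512 = 407/512.

407/512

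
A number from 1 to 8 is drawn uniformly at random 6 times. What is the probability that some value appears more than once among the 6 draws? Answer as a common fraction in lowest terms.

P(all 6 different) = 8/8 · 7/8 · ··· · 3/8 = 315/4096.
P(at least two equal) = 1 − 315/4096 = 3781/4096.

3781/4096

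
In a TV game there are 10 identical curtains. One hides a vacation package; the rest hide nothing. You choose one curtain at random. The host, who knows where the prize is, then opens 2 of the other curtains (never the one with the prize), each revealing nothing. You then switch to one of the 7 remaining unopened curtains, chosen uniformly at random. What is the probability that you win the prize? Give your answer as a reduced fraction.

9/70

Your original curtain holds the prize with probability 1/10, so the other 9 collectively hold it with probability 9/10.
The host can always find 2 empty curtains to open, so the reveals don't change that 9/10; it is now spread over the 7 remaining unopened curtains.
P(win by switching) = (9/10) · (1/7) = 9/70.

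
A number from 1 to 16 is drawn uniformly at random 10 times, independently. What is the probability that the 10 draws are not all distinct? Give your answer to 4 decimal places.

0.9736

P(all 10 different) = 16/16 · 15/16 · ··· · 7/16 ≈ 0.0264.
P(at least two equal) = 1 − 0.0264 = 0.9736.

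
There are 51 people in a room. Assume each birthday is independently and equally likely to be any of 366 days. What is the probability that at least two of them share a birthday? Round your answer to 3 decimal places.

0.974

It's easier to compute the probability that all 51 are distinct.
P(all distinct) = 366/366 · 365/366 · ··· · 316/366 ≈ 0.026.
So the probability of at least one match is 1 − 0.026 = 0.974.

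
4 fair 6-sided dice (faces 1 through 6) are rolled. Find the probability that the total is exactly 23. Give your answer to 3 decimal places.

0.003

There are 6^4 = 1296 equally likely outcomes.
The number of ordered 4-tuples from {1,…,6} summing to 23 is 4.
P(sum = 23) = 4/1296 = 1/324 ≈ 0.003.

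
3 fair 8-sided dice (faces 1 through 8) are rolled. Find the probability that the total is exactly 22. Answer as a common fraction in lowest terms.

3/256

There are 8^3 = 512 equally likely outcomes.
The number of ordered 3-tuples from {1,…,8} summing to 22 is 6.
P(sum = 22) = 6/512 = 3/256.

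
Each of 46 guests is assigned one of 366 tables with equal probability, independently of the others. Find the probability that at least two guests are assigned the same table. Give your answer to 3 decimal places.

0.948

It's easier to compute the probability that all 46 are distinct.
P(all distinct) = 366/366 · 365/366 · ··· · 321/366 ≈ 0.052.
So the probability of at least one match is 1 − 0.052 = 0.948.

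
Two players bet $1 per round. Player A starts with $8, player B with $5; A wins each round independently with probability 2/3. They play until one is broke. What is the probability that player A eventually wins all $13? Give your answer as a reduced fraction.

Let r = q/p = (1/3)/(2/3) = 1/2. The recurrence P(i) = p·P(i+1) + q·P(i−1) with P(0)=0, P(13)=1 gives P(i) = (1 − r^i)/(1 − r^13).
P(8) = (1 − (1/2)^8) / (1 − (1/2)^13) = 8160/8191.

8160/8191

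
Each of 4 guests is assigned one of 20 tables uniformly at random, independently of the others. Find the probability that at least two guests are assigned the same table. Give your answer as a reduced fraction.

It's easier to compute the probability that all 4 are distinct.
P(all distinct) = 20/20 · 19/20 · ··· · 17/20 = 2907/4000.
So the probability of at least one match is 1 − 2907/4000 = 1093/4000.

1093/4000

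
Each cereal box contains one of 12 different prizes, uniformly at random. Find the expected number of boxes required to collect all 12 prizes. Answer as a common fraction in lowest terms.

86021/2310

After i distinct types are collected, each trial gives a new one with probability (12−i)/12, so the expected wait for the next new type is 12/(12−i).
E = 12/12 + 12/11 + 12/10 + 12/9 + 12/8 + 12/7 + 12/6 + 12/5 + 12/4 + 12/3 + 12/2 + 12/1 = 86021/2310.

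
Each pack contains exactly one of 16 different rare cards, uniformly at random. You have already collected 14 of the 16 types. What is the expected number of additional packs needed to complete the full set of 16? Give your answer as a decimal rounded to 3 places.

Starting from 14 distinct types, each trial gives a new one with probability (16−i)/16 when i types are held, so the wait for the next new type is 16/(16−i).
E = 16/2 + 16/1 = 24 ≈ 24.000.

24.000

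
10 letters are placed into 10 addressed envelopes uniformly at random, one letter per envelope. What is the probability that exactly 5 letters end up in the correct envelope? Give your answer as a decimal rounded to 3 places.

Choose which 5 of the 10 are fixed: C(10,5) = 252 ways.
The remaining 5 must have no fixed point: D(5) = 44.
P = 252·44/3628800 = 11/3600 ≈ 0.003.

0.003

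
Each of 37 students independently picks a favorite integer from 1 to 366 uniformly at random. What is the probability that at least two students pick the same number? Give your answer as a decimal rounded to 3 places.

0.848

It's easier to compute the probability that all 37 are distinct.
P(all distinct) = 366/366 · 365/366 · ··· · 330/366 ≈ 0.152.
So the probability of at least one match is 1 − 0.152 = 0.848.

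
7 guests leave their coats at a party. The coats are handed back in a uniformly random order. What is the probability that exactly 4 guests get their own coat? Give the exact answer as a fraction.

Choose which 4 of the 7 are fixed: C(7,4) = 35 ways.
The remaining 3 must have no fixed point: D(3) = 2.
P = 35·2/5040 = 1/72.

1/72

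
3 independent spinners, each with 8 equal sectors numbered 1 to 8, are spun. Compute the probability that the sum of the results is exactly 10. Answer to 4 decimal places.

0.0703

There are 8^3 = 512 equally likely outcomes.
The number of ordered 3-tuples from {1,…,8} summing to 10 is 36.
P(sum = 10) = 36/512 = 9/128 ≈ 0.0703.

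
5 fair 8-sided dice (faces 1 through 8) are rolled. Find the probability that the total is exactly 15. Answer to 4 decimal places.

0.0283

There are 8^5 = 32768 equally likely outcomes.
The number of ordered 5-tuples from {1,…,8} summing to 15 is 926.
P(sum = 15) = 926/32768 = 463/16384 ≈ 0.0283.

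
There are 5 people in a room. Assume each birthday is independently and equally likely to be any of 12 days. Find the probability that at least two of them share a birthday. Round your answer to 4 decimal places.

0.6181

It's easier to compute the probability that all 5 are distinct.
P(all distinct) = 12/12 · 11/12 · ··· · 8/12 ≈ 0.3819.
So the probability of at least one match is 1 − 0.3819 = 0.6181.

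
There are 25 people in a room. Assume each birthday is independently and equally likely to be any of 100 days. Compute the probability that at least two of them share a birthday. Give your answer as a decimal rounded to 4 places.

0.9624

It's easier to compute the probability that all 25 are distinct.
P(all distinct) = 100/100 · 99/100 · ··· · 76/100 ≈ 0.0376.
So the probability of at least one match is 1 − 0.0376 = 0.9624.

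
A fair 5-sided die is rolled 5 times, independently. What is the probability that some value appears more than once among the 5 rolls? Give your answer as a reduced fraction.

P(all 5 different) = 5/5 · 4/5 · ··· · 1/5 = 24/625.
P(at least two equal) = 1 − 24/625 = 601/625.

601/625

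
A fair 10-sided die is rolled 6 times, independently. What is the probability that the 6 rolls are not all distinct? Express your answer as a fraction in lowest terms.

1061/1250

P(all 6 different) = 10/10 · 9/10 · ··· · 5/10 = 189/1250.
P(at least two equal) = 1 − 189/1250 = 1061/1250.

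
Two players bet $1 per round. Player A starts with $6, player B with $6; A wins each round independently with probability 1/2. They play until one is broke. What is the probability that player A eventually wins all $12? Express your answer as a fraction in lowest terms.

1/2

With a fair step, P(i) = ½P(i−1) + ½P(i+1) with P(0)=0, P(12)=1 has the linear solution P(i) = i/12.
P(6) = 6/12 = 1/2.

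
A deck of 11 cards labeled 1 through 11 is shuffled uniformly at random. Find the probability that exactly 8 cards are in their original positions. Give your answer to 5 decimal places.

0.00001

Choose which 8 of the 11 are fixed: C(11,8) = 165 ways.
The remaining 3 must have no fixed point: D(3) = 2.
P = 165·2/39916800 = 1/120960 ≈ 0.00001.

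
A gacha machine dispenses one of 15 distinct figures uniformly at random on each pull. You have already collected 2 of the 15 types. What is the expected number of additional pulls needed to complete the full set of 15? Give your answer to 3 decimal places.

47.702

Starting from 2 distinct types, each trial gives a new one with probability (15−i)/15 when i types are held, so the wait for the next new type is 15/(15−i).
E = 15/13 + 15/12 + 15/11 + 15/10 + 15/9 + 15/8 + 15/7 + 15/6 + 15/5 + 15/4 + 15/3 + 15/2 + 15/1 = 1145993/24024 ≈ 47.702.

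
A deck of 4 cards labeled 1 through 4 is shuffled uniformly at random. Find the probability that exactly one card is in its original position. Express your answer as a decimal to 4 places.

0.3333

Choose which one is fixed: C(4,1) = 4 ways.
The remaining 3 must have no fixed point: D(3) = 2.
P = 4·2/24 = 1/3 ≈ 0.3333.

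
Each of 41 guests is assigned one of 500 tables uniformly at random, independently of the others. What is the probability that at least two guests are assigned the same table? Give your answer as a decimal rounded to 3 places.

It's easier to compute the probability that all 41 are distinct.
P(all distinct) = 500/500 · 499/500 · ··· · 460/500 ≈ 0.185.
So the probability of at least one match is 1 − 0.185 = 0.815.

0.815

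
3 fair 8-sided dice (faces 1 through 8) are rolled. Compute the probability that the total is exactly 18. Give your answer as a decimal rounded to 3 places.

0.055

There are 8^3 = 512 equally likely outcomes.
The number of ordered 3-tuples from {1,…,8} summing to 18 is 28.
P(sum = 18) = 28/512 = 7/128 ≈ 0.055.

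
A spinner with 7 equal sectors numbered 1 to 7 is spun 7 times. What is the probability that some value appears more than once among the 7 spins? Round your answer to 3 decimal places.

P(all 7 different) = 7/7 · 6/7 · ··· · 1/7 ≈ 0.006.
P(at least two equal) = 1 − 0.006 = 0.994.

0.994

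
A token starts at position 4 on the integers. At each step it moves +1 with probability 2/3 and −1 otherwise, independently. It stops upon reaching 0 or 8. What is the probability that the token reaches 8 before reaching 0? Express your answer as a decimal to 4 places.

0.9412

Let r = q/p = (1/3)/(2/3) = 1/2. The recurrence P(i) = p·P(i+1) + q·P(i−1) with P(0)=0, P(8)=1 gives P(i) = (1 − r^i)/(1 − r^8).
P(4) = (1 − (1/2)^4) / (1 − (1/2)^8) = 16/17 ≈ 0.9412.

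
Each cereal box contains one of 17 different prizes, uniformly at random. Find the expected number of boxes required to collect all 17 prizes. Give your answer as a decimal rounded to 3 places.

58.472

After i distinct types are collected, each trial gives a new one with probability (17−i)/17, so the expected wait for the next new type is 17/(17−i).
E = 17/17 + 17/16 + 17/15 + 17/14 + 17/13 + 17/12 + 17/11 + 17/10 + 17/9 + 17/8 + 17/7 + 17/6 + 17/5 + 17/4 + 17/3 + 17/2 + 17/1 = 42142223/720720 ≈ 58.472.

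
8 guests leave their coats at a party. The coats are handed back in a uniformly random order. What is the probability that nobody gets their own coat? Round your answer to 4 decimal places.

This is the derangement probability: permutations of 8 with no fixed point.
D(8) = 8! · (1 − 1/1! + 1/2! − ··· + (−1)^8/8!) = 14833.
P = 14833/40320 = 2119/5760 ≈ 0.3679.

0.3679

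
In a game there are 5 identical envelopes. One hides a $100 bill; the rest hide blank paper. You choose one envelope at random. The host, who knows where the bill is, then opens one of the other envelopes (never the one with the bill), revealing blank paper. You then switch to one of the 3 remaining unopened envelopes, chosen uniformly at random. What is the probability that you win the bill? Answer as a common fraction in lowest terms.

4/15

Your original envelope holds the bill with probability 1/5, so the other 4 collectively hold it with probability 4/5.
The host can always find an empty envelope to open, so this doesn't change that 4/5; it is now spread over the 3 remaining unopened envelopes.
P(win by switching) = (4/5) · (1/3) = 4/15.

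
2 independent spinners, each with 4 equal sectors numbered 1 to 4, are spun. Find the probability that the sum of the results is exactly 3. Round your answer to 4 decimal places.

There are 4^2 = 16 equally likely outcomes.
The number of ordered 2-tuples from {1,…,4} summing to 3 is 2.
P(sum = 3) = 2/16 = 1/8 ≈ 0.1250.

0.1250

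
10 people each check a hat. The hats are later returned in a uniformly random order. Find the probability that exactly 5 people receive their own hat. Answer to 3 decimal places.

0.003

Choose which 5 of the 10 are fixed: C(10,5) = 252 ways.
The remaining 5 must have no fixed point: D(5) = 44.
P = 252·44/3628800 = 11/3600 ≈ 0.003.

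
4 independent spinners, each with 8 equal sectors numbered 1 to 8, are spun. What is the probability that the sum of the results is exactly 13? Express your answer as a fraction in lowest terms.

51/1024

There are 8^4 = 4096 equally likely outcomes.
The number of ordered 4-tuples from {1,…,8} summing to 13 is 204.
P(sum = 13) = 204/4096 = 51/1024.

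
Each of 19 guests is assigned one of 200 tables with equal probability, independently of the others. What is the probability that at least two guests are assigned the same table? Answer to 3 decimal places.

It's easier to compute the probability that all 19 are distinct.
P(all distinct) = 200/200 · 199/200 · ··· · 182/200 ≈ 0.414.
So the probability of at least one match is 1 − 0.414 = 0.586.

0.586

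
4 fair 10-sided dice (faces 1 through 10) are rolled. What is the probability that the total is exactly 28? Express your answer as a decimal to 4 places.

There are 10^4 = 10000 equally likely outcomes.
The number of ordered 4-tuples from {1,…,10} summing to 28 is 415.
P(sum = 28) = 415/10000 = 83/2000 ≈ 0.0415.

0.0415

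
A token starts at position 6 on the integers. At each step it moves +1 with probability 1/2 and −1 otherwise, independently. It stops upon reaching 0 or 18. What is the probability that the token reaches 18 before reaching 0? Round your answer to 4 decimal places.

With a fair step, P(i) = ½P(i−1) + ½P(i+1) with P(0)=0, P(18)=1 has the linear solution P(i) = i/18.
P(6) = 6/18 = 1/3 ≈ 0.3333.

0.3333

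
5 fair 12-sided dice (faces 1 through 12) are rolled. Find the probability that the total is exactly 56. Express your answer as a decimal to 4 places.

0.0003

There are 12^5 = 248832 equally likely outcomes.
The number of ordered 5-tuples from {1,…,12} summing to 56 is 70.
P(sum = 56) = 70/248832 = 35/124416 ≈ 0.0003.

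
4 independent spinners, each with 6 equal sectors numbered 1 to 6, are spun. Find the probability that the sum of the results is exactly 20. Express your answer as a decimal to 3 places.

0.027

There are 6^4 = 1296 equally likely outcomes.
The number of ordered 4-tuples from {1,…,6} summing to 20 is 35.
P(sum = 20) = 35/1296 ≈ 0.027.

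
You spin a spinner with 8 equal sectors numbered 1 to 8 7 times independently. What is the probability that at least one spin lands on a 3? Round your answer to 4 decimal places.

P(no spin lands on a 3) = (7/8)^7 ≈ 0.3927.
P(at least one) = 1 − 0.3927 = 0.6073.

0.6073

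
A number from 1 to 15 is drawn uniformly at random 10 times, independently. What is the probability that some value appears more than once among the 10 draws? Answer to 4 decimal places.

0.9811

P(all 10 different) = 15/15 · 14/15 · ··· · 6/15 ≈ 0.0189.
P(at least two equal) = 1 − 0.0189 = 0.9811.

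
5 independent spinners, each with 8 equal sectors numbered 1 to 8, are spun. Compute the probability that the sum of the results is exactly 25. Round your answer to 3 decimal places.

There are 8^5 = 32768 equally likely outcomes.
The number of ordered 5-tuples from {1,…,8} summing to 25 is 2226.
P(sum = 25) = 2226/32768 = 1113/16384 ≈ 0.068.

0.068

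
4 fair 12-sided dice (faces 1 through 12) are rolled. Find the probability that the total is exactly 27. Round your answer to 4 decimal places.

There are 12^4 = 20736 equally likely outcomes.
The number of ordered 4-tuples from {1,…,12} summing to 27 is 1144.
P(sum = 27) = 1144/20736 = 143/2592 ≈ 0.0552.

0.0552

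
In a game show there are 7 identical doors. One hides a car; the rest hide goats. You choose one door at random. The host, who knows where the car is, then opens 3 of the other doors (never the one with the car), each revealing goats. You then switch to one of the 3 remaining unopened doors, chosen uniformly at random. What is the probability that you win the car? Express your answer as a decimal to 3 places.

Your original door holds the car with probability 1/7, so the other 6 collectively hold it with probability 6/7.
The host can always find 3 empty doors to open, so the reveals don't change that 6/7; it is now spread over the 3 remaining unopened doors.
P(win by switching) = (6/7) · (1/3) = 2/7 ≈ 0.286.

0.286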